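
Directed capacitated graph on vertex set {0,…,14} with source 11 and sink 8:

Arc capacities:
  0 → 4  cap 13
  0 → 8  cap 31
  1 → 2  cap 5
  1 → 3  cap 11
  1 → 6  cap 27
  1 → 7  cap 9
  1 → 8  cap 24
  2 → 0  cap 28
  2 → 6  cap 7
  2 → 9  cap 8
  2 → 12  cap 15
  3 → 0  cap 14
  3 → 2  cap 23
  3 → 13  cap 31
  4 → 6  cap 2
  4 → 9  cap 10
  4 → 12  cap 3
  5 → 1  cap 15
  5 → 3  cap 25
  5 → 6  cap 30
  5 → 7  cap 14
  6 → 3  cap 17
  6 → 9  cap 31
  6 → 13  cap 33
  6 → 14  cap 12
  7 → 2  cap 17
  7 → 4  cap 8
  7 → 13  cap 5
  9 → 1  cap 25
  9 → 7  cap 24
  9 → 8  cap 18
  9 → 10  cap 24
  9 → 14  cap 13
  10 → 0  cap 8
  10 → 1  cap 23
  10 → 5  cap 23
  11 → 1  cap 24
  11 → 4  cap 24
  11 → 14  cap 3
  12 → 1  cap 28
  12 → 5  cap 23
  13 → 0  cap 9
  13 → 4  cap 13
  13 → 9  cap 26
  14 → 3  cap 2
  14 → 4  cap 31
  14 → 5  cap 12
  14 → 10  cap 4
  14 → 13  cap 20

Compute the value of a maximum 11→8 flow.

augment #1: 11→1→8 bottleneck 24, total now 24
augment #2: 11→4→9→8 bottleneck 10, total now 34
augment #3: 11→4→6→9→8 bottleneck 2, total now 36
augment #4: 11→14→3→0→8 bottleneck 2, total now 38
augment #5: 11→14→10→0→8 bottleneck 1, total now 39
augment #6: 11→4→12→1→2→0→8 bottleneck 3, total now 42

Maximum flow value: 42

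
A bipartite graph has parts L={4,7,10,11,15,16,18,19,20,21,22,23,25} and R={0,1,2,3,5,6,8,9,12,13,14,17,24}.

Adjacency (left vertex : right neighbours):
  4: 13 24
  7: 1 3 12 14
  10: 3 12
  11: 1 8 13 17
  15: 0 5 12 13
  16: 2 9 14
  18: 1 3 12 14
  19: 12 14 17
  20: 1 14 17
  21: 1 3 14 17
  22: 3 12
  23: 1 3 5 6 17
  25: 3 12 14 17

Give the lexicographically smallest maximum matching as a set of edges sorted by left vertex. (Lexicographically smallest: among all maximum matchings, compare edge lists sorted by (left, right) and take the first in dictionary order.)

Lex-smallest maximum matching: {(4,13), (7,1), (10,3), (11,8), (15,0), (16,2), (18,12), (19,14), (20,17), (23,5)}

|M| = 10 (so the lex-smallest maximum matching has 10 edges)
process left vertices in ascending order; for each, take the smallest-labelled available neighbour that still permits 10 edges overall, or leave it unmatched if none does
lex-smallest matching: {4-13, 7-1, 10-3, 11-8, 15-0, 16-2, 18-12, 19-14, 20-17, 23-5}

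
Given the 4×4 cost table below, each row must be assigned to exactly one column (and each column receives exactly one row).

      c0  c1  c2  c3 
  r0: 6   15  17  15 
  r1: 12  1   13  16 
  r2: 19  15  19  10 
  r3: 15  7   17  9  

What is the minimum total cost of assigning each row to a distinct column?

Minimum assignment cost: 34

optimal assignment: row0→col0 (cost 6), row1→col1 (cost 1), row2→col3 (cost 10), row3→col2 (cost 17)
total = 6 + 1 + 10 + 17 = 34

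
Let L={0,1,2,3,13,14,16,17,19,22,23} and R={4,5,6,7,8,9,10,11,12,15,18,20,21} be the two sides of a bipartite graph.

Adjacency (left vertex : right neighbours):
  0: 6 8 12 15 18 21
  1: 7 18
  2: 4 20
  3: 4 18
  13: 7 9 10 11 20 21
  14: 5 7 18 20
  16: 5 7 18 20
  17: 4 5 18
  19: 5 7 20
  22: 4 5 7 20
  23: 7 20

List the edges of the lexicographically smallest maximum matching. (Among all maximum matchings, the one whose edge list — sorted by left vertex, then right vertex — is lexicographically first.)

|M| = 7 (so the lex-smallest maximum matching has 7 edges)
process left vertices in ascending order; for each, take the smallest-labelled available neighbour that still permits 7 edges overall, or leave it unmatched if none does
lex-smallest matching: {0-6, 1-7, 2-4, 3-18, 13-9, 14-5, 16-20}

Lex-smallest maximum matching: {(0,6), (1,7), (2,4), (3,18), (13,9), (14,5), (16,20)}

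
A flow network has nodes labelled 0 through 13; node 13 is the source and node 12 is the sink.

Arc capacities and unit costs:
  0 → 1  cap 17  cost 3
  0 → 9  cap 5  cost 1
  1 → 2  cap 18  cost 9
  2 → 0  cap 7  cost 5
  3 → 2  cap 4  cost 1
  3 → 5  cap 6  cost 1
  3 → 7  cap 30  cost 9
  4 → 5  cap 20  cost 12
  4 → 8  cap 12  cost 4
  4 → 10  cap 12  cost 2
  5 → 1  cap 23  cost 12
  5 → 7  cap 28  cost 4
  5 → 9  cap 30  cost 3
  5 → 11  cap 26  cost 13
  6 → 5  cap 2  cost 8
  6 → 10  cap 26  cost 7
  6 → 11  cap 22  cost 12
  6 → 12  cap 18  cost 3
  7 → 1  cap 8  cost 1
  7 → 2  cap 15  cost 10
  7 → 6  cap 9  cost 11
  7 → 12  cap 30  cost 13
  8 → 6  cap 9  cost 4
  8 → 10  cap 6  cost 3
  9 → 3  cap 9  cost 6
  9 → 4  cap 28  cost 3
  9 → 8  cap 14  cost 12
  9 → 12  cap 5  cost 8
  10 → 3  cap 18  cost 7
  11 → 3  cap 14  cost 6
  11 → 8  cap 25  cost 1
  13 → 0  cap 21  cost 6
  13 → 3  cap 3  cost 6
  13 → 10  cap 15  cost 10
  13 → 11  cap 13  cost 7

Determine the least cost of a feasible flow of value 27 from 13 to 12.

Minimum cost for 27 units: 644

shortest-cost path #1: 13→0→9→12 push 5 @ unit cost 15 (adds 75)
shortest-cost path #2: 13→11→8→6→12 push 9 @ unit cost 15 (adds 135)
shortest-cost path #3: 13→3→5→7→12 push 3 @ unit cost 24 (adds 72)
shortest-cost path #4: 13→11→3→5→7→12 push 3 @ unit cost 31 (adds 93)
shortest-cost path #5: 13→11→3→7→12 push 1 @ unit cost 35 (adds 35)
shortest-cost path #6: 13→10→3→7→12 push 6 @ unit cost 39 (adds 234)
total cost = 644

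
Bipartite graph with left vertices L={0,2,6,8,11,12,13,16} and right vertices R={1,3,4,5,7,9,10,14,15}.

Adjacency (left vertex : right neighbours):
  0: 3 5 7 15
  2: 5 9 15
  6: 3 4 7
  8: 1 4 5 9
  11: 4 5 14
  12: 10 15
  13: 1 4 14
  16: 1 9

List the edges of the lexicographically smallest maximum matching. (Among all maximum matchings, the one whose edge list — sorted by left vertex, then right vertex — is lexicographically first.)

|M| = 8 (so the lex-smallest maximum matching has 8 edges)
process left vertices in ascending order; for each, take the smallest-labelled available neighbour that still permits 8 edges overall, or leave it unmatched if none does
lex-smallest matching: {0-3, 2-5, 6-7, 8-1, 11-4, 12-10, 13-14, 16-9}

Lex-smallest maximum matching: {(0,3), (2,5), (6,7), (8,1), (11,4), (12,10), (13,14), (16,9)}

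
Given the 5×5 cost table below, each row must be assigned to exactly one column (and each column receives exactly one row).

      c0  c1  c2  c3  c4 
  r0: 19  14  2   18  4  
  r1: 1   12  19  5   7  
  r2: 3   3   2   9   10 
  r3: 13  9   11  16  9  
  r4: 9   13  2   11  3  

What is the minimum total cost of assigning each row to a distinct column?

Minimum assignment cost: 22

optimal assignment: row0→col2 (cost 2), row1→col3 (cost 5), row2→col0 (cost 3), row3→col1 (cost 9), row4→col4 (cost 3)
total = 2 + 5 + 3 + 9 + 3 = 22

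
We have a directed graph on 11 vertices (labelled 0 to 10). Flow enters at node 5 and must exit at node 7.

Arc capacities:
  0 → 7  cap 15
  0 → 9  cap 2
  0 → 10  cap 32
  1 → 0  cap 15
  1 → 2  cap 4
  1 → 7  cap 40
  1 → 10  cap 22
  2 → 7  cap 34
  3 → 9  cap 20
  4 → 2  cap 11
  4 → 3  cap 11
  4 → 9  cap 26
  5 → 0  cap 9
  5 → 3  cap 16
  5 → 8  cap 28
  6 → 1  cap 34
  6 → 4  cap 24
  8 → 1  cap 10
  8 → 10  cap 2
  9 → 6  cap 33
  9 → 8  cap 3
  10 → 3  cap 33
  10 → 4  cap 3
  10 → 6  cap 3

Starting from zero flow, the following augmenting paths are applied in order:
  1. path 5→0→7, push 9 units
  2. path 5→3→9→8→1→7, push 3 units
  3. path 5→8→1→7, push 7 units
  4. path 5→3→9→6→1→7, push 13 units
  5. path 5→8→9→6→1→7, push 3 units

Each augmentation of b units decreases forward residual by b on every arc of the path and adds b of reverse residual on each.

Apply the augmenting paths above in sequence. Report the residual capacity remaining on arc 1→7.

after path 1 (5→0→7, push 9): res(1,7)=40
after path 2 (5→3→9→8→1→7, push 3): res(1,7)=37
after path 3 (5→8→1→7, push 7): res(1,7)=30
after path 4 (5→3→9→6→1→7, push 13): res(1,7)=17
after path 5 (5→8→9→6→1→7, push 3): res(1,7)=14

Residual capacity of (1,7): 14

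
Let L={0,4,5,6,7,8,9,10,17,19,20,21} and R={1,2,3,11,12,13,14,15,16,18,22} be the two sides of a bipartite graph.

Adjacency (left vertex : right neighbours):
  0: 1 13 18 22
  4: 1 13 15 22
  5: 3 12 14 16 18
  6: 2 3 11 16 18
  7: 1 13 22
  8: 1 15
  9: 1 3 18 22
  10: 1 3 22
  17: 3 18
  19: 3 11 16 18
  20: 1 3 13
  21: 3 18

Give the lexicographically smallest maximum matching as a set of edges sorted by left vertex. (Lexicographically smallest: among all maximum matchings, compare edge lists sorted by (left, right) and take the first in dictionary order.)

|M| = 9 (so the lex-smallest maximum matching has 9 edges)
process left vertices in ascending order; for each, take the smallest-labelled available neighbour that still permits 9 edges overall, or leave it unmatched if none does
lex-smallest matching: {0-1, 4-13, 5-12, 6-2, 7-22, 8-15, 9-3, 17-18, 19-11}

Lex-smallest maximum matching: {(0,1), (4,13), (5,12), (6,2), (7,22), (8,15), (9,3), (17,18), (19,11)}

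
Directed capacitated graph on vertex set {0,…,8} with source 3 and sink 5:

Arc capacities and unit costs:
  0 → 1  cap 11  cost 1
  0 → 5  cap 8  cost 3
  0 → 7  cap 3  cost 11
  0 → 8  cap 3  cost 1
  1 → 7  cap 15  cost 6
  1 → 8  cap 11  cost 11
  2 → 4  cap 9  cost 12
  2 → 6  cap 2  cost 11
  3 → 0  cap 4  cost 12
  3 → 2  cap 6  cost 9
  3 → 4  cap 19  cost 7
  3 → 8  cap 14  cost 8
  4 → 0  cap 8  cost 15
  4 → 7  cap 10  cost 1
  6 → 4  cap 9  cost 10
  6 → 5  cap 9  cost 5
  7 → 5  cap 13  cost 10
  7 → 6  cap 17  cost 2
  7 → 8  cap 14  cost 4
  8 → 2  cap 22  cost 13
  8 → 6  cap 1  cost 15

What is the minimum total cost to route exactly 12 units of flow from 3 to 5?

shortest-cost path #1: 3→0→5 push 4 @ unit cost 15 (adds 60)
shortest-cost path #2: 3→4→7→6→5 push 8 @ unit cost 15 (adds 120)
total cost = 180

Minimum cost for 12 units: 180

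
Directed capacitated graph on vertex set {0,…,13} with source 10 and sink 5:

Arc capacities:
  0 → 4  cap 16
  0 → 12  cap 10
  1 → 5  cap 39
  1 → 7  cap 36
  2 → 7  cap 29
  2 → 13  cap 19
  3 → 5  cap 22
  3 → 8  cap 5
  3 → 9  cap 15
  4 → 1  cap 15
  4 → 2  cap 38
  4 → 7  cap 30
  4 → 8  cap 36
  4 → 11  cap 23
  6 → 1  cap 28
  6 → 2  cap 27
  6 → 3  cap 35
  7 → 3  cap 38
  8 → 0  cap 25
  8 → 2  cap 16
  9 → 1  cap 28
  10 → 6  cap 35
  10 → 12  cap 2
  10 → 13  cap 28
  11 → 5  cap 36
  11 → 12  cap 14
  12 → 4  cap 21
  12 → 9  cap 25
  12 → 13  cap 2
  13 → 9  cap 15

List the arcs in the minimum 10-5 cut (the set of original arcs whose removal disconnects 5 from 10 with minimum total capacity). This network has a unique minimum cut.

Min-cut arcs: {(10,6), (10,12), (13,9)} (total capacity 52)

augment #1: 10→6→1→5 push 28
augment #2: 10→6→3→5 push 7
augment #3: 10→12→4→1→5 push 2
augment #4: 10→13→9→1→5 push 9
augment #5: 10→13→9→1→4→11→5 push 2
augment #6: 10→13→9→1→6→3→5 push 4
max flow = 52; residual-reachable set from 10 gives S-side
cut edges (S→T): {(10,6), (10,12), (13,9)} total cap 52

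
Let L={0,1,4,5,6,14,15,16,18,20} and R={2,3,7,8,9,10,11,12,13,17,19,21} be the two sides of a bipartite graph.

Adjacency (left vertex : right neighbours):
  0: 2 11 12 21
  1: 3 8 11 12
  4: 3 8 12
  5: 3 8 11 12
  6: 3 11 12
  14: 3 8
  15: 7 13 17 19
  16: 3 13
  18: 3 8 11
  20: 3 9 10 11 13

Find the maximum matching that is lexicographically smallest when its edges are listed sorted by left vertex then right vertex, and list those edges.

|M| = 8 (so the lex-smallest maximum matching has 8 edges)
process left vertices in ascending order; for each, take the smallest-labelled available neighbour that still permits 8 edges overall, or leave it unmatched if none does
lex-smallest matching: {0-2, 1-3, 4-8, 5-11, 6-12, 15-7, 16-13, 20-9}

Lex-smallest maximum matching: {(0,2), (1,3), (4,8), (5,11), (6,12), (15,7), (16,13), (20,9)}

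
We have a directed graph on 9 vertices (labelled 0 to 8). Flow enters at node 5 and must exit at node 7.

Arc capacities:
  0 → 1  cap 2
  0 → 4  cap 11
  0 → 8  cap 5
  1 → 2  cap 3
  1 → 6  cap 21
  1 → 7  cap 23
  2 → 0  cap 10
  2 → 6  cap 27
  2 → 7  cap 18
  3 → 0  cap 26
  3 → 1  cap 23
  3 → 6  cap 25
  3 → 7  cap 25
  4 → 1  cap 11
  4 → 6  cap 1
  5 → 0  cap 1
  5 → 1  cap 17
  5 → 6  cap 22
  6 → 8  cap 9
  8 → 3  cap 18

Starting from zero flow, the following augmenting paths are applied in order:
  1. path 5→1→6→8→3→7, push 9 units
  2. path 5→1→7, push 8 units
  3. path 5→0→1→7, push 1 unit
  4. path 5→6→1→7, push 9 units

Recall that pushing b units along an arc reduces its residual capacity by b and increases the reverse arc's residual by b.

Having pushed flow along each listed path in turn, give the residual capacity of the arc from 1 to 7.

after path 1 (5→1→6→8→3→7, push 9): res(1,7)=23
after path 2 (5→1→7, push 8): res(1,7)=15
after path 3 (5→0→1→7, push 1): res(1,7)=14
after path 4 (5→6→1→7, push 9): res(1,7)=5

Residual capacity of (1,7): 5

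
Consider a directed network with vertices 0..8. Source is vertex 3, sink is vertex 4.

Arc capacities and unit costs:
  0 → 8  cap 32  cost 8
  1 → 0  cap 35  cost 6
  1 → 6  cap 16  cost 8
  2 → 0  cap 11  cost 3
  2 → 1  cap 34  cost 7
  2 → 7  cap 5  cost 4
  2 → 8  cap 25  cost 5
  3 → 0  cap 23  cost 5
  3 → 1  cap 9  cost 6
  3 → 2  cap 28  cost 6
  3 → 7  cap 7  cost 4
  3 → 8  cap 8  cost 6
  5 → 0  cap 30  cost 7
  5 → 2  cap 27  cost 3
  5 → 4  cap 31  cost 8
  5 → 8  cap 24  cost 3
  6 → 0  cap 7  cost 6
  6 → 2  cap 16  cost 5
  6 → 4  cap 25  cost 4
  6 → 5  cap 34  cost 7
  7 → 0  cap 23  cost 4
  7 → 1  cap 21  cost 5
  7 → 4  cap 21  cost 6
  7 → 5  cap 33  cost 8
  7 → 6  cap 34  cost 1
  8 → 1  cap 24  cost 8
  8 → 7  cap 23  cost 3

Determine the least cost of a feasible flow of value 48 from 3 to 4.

shortest-cost path #1: 3→7→6→4 push 7 @ unit cost 9 (adds 63)
shortest-cost path #2: 3→8→7→6→4 push 8 @ unit cost 14 (adds 112)
shortest-cost path #3: 3→2→7→6→4 push 5 @ unit cost 15 (adds 75)
shortest-cost path #4: 3→1→6→4 push 5 @ unit cost 18 (adds 90)
shortest-cost path #5: 3→1→6→7→4 push 4 @ unit cost 19 (adds 76)
shortest-cost path #6: 3→2→8→7→4 push 15 @ unit cost 20 (adds 300)
shortest-cost path #7: 3→2→1→6→7→4 push 2 @ unit cost 26 (adds 52)
shortest-cost path #8: 3→2→1→6→5→4 push 2 @ unit cost 36 (adds 72)
total cost = 840

Minimum cost for 48 units: 840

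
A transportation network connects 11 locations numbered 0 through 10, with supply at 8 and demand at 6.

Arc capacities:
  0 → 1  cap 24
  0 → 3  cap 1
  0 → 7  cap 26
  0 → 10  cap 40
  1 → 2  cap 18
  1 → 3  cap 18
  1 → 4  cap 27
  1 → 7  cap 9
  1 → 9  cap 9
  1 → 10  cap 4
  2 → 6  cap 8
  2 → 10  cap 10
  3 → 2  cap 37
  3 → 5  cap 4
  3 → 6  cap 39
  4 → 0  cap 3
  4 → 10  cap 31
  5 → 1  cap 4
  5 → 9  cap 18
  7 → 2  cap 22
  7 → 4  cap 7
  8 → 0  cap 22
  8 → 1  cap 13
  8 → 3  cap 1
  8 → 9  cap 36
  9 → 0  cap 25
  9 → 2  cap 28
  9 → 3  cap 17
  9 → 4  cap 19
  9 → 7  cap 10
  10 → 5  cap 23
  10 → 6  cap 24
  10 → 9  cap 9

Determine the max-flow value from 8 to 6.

Maximum flow value: 69

augment #1: 8→3→6 bottleneck 1, total now 1
augment #2: 8→0→3→6 bottleneck 1, total now 2
augment #3: 8→0→10→6 bottleneck 21, total now 23
augment #4: 8→1→2→6 bottleneck 8, total now 31
augment #5: 8→1→3→6 bottleneck 5, total now 36
augment #6: 8→9→3→6 bottleneck 17, total now 53
augment #7: 8→9→0→10→6 bottleneck 3, total now 56
augment #8: 8→9→0→1→3→6 bottleneck 13, total now 69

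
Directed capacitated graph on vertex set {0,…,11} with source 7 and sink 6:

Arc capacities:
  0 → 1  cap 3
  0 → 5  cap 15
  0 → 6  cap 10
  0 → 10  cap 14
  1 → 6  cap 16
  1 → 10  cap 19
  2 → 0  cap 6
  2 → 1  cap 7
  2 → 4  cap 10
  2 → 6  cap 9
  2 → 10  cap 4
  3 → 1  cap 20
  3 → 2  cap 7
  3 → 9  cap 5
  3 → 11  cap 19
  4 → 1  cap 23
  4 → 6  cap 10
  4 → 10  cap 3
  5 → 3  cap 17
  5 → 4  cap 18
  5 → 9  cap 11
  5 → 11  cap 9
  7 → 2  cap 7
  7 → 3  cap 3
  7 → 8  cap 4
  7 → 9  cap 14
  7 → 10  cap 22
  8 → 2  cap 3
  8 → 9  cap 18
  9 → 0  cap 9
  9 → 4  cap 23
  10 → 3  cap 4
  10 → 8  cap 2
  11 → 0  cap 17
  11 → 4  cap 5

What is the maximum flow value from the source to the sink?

augment #1: 7→2→6 bottleneck 7, total now 7
augment #2: 7→3→1→6 bottleneck 3, total now 10
augment #3: 7→8→2→6 bottleneck 2, total now 12
augment #4: 7→9→0→6 bottleneck 9, total now 21
augment #5: 7→9→4→6 bottleneck 5, total now 26
augment #6: 7→8→2→0→6 bottleneck 1, total now 27
augment #7: 7→8→9→4→6 bottleneck 1, total now 28
augment #8: 7→10→3→1→6 bottleneck 4, total now 32
augment #9: 7→10→8→9→4→6 bottleneck 2, total now 34

Maximum flow value: 34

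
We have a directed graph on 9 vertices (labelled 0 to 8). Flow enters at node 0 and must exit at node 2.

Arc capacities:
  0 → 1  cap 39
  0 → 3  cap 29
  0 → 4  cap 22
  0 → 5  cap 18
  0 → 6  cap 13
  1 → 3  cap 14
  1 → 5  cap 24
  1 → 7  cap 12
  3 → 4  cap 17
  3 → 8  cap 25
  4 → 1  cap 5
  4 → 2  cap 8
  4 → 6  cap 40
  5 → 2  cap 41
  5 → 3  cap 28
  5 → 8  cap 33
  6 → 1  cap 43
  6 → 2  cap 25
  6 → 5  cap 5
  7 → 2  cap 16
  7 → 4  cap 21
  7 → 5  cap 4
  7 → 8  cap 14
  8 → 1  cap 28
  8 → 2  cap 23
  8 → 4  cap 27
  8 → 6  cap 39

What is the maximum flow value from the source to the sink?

Maximum flow value: 109

augment #1: 0→4→2 bottleneck 8, total now 8
augment #2: 0→5→2 bottleneck 18, total now 26
augment #3: 0→6→2 bottleneck 13, total now 39
augment #4: 0→1→5→2 bottleneck 23, total now 62
augment #5: 0→1→7→2 bottleneck 12, total now 74
augment #6: 0→3→8→2 bottleneck 23, total now 97
augment #7: 0→4→6→2 bottleneck 12, total now 109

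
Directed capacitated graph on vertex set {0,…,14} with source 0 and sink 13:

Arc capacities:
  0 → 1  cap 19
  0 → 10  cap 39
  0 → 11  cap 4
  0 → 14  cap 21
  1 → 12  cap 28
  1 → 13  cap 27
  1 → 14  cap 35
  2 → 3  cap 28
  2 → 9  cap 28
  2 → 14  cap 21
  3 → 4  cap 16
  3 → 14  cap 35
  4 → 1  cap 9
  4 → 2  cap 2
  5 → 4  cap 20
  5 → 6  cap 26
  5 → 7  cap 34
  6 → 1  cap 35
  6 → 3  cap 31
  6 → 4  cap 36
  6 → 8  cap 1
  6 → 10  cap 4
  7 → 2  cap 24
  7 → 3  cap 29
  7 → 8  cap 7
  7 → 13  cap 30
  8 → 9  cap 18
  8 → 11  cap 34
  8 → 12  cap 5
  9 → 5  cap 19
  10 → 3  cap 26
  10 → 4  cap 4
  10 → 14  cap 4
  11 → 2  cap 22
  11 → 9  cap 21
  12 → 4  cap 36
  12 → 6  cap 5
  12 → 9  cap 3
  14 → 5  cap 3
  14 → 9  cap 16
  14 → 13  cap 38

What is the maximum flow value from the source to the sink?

augment #1: 0→1→13 bottleneck 19, total now 19
augment #2: 0→14→13 bottleneck 21, total now 40
augment #3: 0→10→14→13 bottleneck 4, total now 44
augment #4: 0→10→3→14→13 bottleneck 13, total now 57
augment #5: 0→10→4→1→13 bottleneck 4, total now 61
augment #6: 0→10→3→4→1→13 bottleneck 4, total now 65
augment #7: 0→11→9→5→7→13 bottleneck 4, total now 69
augment #8: 0→10→3→14→5→7→13 bottleneck 3, total now 72
augment #9: 0→10→3→14→9→5→7→13 bottleneck 6, total now 78

Maximum flow value: 78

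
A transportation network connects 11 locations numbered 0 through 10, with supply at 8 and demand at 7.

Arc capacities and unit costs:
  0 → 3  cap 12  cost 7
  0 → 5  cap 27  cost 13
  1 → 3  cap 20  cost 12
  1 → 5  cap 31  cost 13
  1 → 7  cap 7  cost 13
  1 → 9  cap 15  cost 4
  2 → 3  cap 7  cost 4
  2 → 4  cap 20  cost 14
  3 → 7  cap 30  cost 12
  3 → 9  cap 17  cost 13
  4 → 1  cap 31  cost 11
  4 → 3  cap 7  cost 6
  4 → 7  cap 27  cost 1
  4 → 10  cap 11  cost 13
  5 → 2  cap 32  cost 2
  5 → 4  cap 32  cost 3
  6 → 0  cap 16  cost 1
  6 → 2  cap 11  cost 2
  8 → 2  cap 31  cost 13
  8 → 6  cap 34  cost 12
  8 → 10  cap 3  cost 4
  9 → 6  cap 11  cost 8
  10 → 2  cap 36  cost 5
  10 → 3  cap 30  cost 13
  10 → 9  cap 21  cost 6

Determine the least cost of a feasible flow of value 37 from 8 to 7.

Minimum cost for 37 units: 1057

shortest-cost path #1: 8→10→2→4→7 push 3 @ unit cost 24 (adds 72)
shortest-cost path #2: 8→2→4→7 push 17 @ unit cost 28 (adds 476)
shortest-cost path #3: 8→2→3→7 push 7 @ unit cost 29 (adds 203)
shortest-cost path #4: 8→6→0→5→4→7 push 7 @ unit cost 30 (adds 210)
shortest-cost path #5: 8→6→0→3→7 push 3 @ unit cost 32 (adds 96)
total cost = 1057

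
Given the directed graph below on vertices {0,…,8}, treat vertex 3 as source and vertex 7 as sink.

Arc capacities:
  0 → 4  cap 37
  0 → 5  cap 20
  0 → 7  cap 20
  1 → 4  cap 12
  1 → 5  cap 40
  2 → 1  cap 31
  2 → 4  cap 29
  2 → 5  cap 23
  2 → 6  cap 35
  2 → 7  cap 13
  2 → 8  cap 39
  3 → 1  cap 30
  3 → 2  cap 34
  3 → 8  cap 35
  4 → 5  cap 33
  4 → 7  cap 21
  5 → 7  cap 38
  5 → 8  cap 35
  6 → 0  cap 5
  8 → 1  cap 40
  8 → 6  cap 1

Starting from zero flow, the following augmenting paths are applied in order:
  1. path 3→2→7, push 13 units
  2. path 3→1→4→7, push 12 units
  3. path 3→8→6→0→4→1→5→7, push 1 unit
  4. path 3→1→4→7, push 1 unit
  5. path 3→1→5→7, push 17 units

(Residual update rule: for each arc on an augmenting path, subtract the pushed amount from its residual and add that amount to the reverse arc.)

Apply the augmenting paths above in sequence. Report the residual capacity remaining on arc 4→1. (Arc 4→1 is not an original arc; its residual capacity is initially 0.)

after path 1 (3→2→7, push 13): res(4,1)=0
after path 2 (3→1→4→7, push 12): res(4,1)=12
after path 3 (3→8→6→0→4→1→5→7, push 1): res(4,1)=11
after path 4 (3→1→4→7, push 1): res(4,1)=12
after path 5 (3→1→5→7, push 17): res(4,1)=12

Residual capacity of (4,1): 12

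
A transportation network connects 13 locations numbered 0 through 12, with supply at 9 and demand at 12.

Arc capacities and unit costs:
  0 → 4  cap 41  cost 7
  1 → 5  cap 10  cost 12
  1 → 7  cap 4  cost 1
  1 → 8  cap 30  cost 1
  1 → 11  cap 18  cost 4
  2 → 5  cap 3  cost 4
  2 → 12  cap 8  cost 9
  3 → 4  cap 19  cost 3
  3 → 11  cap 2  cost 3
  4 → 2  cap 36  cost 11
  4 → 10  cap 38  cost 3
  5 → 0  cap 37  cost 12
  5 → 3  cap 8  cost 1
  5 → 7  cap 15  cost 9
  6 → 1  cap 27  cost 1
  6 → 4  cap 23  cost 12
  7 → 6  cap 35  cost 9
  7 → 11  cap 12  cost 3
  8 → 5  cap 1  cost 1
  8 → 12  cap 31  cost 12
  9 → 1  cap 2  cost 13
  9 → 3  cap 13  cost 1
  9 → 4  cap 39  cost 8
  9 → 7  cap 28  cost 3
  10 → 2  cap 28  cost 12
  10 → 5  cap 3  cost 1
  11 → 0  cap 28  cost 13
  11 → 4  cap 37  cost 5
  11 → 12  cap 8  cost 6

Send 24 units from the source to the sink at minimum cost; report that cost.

Minimum cost for 24 units: 492

shortest-cost path #1: 9→3→11→12 push 2 @ unit cost 10 (adds 20)
shortest-cost path #2: 9→7→11→12 push 6 @ unit cost 12 (adds 72)
shortest-cost path #3: 9→3→4→2→12 push 8 @ unit cost 24 (adds 192)
shortest-cost path #4: 9→1→8→12 push 2 @ unit cost 26 (adds 52)
shortest-cost path #5: 9→7→6→1→8→12 push 6 @ unit cost 26 (adds 156)
total cost = 492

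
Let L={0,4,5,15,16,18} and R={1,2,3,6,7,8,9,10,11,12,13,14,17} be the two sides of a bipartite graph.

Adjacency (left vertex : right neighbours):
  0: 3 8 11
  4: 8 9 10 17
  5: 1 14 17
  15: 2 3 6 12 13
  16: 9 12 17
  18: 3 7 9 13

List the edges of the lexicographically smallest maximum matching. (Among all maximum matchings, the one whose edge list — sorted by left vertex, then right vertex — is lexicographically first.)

|M| = 6 (so the lex-smallest maximum matching has 6 edges)
process left vertices in ascending order; for each, take the smallest-labelled available neighbour that still permits 6 edges overall, or leave it unmatched if none does
lex-smallest matching: {0-3, 4-8, 5-1, 15-2, 16-9, 18-7}

Lex-smallest maximum matching: {(0,3), (4,8), (5,1), (15,2), (16,9), (18,7)}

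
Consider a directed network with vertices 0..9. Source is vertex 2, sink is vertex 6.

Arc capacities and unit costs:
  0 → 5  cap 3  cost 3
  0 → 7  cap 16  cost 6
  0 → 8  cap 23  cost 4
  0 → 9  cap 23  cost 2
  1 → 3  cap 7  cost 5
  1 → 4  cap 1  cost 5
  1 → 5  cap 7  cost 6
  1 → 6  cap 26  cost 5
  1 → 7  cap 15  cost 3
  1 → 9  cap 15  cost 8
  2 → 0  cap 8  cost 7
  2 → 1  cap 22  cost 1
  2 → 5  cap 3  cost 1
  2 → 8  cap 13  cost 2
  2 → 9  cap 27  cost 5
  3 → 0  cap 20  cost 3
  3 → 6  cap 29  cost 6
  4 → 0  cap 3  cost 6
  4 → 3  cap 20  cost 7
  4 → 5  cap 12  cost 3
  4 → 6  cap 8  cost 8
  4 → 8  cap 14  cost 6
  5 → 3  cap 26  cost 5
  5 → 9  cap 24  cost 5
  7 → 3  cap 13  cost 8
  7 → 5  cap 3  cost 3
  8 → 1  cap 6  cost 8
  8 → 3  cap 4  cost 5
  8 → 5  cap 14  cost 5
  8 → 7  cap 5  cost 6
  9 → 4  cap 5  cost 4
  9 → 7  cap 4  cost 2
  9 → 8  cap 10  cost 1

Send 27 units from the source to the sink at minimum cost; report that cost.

Minimum cost for 27 units: 194

shortest-cost path #1: 2→1→6 push 22 @ unit cost 6 (adds 132)
shortest-cost path #2: 2→5→3→6 push 3 @ unit cost 12 (adds 36)
shortest-cost path #3: 2→8→3→6 push 2 @ unit cost 13 (adds 26)
total cost = 194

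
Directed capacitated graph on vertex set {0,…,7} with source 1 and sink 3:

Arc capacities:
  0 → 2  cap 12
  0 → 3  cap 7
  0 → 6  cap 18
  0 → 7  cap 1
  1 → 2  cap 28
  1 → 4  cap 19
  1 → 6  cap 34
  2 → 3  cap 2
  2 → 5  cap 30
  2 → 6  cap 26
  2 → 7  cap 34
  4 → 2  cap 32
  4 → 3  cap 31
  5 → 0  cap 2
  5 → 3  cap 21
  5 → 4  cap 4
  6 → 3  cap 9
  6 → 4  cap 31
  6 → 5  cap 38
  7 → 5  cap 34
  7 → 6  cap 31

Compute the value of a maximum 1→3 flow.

augment #1: 1→2→3 bottleneck 2, total now 2
augment #2: 1→4→3 bottleneck 19, total now 21
augment #3: 1→6→3 bottleneck 9, total now 30
augment #4: 1→2→5→3 bottleneck 21, total now 51
augment #5: 1→6→4→3 bottleneck 12, total now 63
augment #6: 1→2→5→0→3 bottleneck 2, total now 65

Maximum flow value: 65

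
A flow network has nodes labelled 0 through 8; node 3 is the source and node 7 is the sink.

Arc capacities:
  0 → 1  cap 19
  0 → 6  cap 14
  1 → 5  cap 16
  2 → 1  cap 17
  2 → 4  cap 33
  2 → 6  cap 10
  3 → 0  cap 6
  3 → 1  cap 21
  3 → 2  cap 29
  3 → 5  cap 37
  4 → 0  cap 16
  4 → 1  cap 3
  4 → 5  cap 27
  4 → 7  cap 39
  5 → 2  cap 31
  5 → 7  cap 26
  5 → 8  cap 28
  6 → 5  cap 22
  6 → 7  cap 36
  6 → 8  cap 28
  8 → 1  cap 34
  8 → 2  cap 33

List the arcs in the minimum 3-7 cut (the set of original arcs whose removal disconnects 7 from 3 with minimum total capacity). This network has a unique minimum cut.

Min-cut arcs: {(2,4), (2,6), (3,0), (5,7)} (total capacity 75)

augment #1: 3→5→7 push 26
augment #2: 3→0→6→7 push 6
augment #3: 3→2→4→7 push 29
augment #4: 3→5→2→4→7 push 4
augment #5: 3→5→2→6→7 push 7
augment #6: 3→1→5→2→6→7 push 3
max flow = 75; residual-reachable set from 3 gives S-side
cut edges (S→T): {(2,4), (2,6), (3,0), (5,7)} total cap 75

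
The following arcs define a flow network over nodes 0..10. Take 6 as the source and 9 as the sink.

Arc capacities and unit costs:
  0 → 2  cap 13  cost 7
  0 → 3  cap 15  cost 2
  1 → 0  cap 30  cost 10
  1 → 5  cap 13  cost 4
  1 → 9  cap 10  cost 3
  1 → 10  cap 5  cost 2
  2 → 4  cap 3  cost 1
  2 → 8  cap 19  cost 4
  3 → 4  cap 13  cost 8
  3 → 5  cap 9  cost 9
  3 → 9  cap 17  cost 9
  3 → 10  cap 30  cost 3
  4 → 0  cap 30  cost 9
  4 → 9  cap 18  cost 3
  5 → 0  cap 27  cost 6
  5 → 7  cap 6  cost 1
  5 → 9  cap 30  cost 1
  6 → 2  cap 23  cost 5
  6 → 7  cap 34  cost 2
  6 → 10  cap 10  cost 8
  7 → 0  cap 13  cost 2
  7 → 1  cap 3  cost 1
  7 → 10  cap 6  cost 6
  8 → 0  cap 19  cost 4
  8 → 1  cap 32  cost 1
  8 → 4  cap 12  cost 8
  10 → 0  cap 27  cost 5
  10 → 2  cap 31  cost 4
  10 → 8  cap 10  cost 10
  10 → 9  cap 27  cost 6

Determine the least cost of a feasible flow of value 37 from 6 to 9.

Minimum cost for 37 units: 480

shortest-cost path #1: 6→7→1→9 push 3 @ unit cost 6 (adds 18)
shortest-cost path #2: 6→2→4→9 push 3 @ unit cost 9 (adds 27)
shortest-cost path #3: 6→2→8→1→9 push 7 @ unit cost 13 (adds 91)
shortest-cost path #4: 6→10→9 push 10 @ unit cost 14 (adds 140)
shortest-cost path #5: 6→7→10→9 push 6 @ unit cost 14 (adds 84)
shortest-cost path #6: 6→7→0→3→9 push 8 @ unit cost 15 (adds 120)
total cost = 480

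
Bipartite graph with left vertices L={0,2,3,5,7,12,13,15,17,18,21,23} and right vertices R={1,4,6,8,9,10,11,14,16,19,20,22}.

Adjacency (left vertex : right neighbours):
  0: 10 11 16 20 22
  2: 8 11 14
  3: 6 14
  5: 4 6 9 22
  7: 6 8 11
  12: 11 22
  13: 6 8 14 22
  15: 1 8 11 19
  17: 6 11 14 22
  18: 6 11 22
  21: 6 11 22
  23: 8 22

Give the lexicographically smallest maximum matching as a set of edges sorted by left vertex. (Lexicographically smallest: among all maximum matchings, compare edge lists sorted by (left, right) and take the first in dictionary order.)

|M| = 8 (so the lex-smallest maximum matching has 8 edges)
process left vertices in ascending order; for each, take the smallest-labelled available neighbour that still permits 8 edges overall, or leave it unmatched if none does
lex-smallest matching: {0-10, 2-8, 3-6, 5-4, 7-11, 12-22, 13-14, 15-1}

Lex-smallest maximum matching: {(0,10), (2,8), (3,6), (5,4), (7,11), (12,22), (13,14), (15,1)}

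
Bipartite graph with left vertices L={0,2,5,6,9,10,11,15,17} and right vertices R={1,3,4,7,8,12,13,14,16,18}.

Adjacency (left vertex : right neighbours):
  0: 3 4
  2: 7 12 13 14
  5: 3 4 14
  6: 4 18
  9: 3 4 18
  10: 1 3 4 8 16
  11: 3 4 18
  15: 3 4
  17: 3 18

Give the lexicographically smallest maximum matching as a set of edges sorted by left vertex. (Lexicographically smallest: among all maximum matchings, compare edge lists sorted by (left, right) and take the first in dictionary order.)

Lex-smallest maximum matching: {(0,3), (2,7), (5,14), (6,4), (9,18), (10,1)}

|M| = 6 (so the lex-smallest maximum matching has 6 edges)
process left vertices in ascending order; for each, take the smallest-labelled available neighbour that still permits 6 edges overall, or leave it unmatched if none does
lex-smallest matching: {0-3, 2-7, 5-14, 6-4, 9-18, 10-1}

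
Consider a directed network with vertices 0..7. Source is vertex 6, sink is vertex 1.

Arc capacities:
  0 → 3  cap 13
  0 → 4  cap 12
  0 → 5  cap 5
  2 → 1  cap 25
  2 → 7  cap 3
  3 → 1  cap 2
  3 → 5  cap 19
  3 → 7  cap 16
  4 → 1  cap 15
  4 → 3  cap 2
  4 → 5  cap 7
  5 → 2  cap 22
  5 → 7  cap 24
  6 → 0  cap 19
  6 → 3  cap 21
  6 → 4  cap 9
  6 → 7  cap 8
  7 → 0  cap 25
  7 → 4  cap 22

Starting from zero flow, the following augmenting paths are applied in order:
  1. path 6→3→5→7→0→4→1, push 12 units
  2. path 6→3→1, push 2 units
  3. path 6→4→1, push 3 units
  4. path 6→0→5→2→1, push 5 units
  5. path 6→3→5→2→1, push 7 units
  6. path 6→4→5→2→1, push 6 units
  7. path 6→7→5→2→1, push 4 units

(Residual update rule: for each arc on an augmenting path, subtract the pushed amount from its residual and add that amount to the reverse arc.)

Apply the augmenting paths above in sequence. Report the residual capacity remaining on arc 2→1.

after path 1 (6→3→5→7→0→4→1, push 12): res(2,1)=25
after path 2 (6→3→1, push 2): res(2,1)=25
after path 3 (6→4→1, push 3): res(2,1)=25
after path 4 (6→0→5→2→1, push 5): res(2,1)=20
after path 5 (6→3→5→2→1, push 7): res(2,1)=13
after path 6 (6→4→5→2→1, push 6): res(2,1)=7
after path 7 (6→7→5→2→1, push 4): res(2,1)=3

Residual capacity of (2,1): 3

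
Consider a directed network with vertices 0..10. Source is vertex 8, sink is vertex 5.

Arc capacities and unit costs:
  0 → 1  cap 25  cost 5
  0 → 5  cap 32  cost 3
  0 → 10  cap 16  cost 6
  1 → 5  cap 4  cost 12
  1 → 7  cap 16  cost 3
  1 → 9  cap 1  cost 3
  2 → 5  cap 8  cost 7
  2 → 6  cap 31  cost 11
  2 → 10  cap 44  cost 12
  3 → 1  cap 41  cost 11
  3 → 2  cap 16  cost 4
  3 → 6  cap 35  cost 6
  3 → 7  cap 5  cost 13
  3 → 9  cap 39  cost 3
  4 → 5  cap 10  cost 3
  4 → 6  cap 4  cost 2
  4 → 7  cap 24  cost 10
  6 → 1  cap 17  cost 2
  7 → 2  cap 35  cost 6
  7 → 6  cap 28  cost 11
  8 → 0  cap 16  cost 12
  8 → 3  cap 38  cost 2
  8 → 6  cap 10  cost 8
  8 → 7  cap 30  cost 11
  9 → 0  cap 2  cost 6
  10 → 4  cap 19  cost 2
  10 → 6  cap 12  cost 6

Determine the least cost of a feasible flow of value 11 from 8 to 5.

Minimum cost for 11 units: 147

shortest-cost path #1: 8→3→2→5 push 8 @ unit cost 13 (adds 104)
shortest-cost path #2: 8→3→9→0→5 push 2 @ unit cost 14 (adds 28)
shortest-cost path #3: 8→0→5 push 1 @ unit cost 15 (adds 15)
total cost = 147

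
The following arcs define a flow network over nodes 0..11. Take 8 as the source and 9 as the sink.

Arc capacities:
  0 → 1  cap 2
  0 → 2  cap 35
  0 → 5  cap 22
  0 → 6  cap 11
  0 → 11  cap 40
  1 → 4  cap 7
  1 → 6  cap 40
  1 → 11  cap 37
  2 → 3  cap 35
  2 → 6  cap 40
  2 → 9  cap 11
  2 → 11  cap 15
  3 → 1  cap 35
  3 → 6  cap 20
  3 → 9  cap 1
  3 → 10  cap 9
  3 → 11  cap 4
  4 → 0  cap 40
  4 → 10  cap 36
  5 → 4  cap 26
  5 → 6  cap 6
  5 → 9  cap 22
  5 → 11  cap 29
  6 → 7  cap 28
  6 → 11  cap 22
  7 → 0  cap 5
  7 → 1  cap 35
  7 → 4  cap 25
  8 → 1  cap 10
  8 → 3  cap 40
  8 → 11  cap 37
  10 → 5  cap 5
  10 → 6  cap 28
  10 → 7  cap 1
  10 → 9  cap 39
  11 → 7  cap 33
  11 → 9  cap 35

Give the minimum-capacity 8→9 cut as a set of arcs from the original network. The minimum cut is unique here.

augment #1: 8→3→9 push 1
augment #2: 8→11→9 push 35
augment #3: 8→3→10→9 push 9
augment #4: 8→1→4→10→9 push 7
augment #5: 8→11→7→0→2→9 push 2
augment #6: 8→1→6→7→0→2→9 push 3
augment #7: 8→3→6→7→4→10→9 push 20
augment #8: 8→3→11→7→4→10→9 push 3
augment #9: 8→3→11→7→4→0→2→9 push 1
augment #10: 8→3→1→6→7→4→0→2→9 push 1
max flow = 82; residual-reachable set from 8 gives S-side
cut edges (S→T): {(1,4), (3,9), (3,10), (7,0), (7,4), (11,9)} total cap 82

Min-cut arcs: {(1,4), (3,9), (3,10), (7,0), (7,4), (11,9)} (total capacity 82)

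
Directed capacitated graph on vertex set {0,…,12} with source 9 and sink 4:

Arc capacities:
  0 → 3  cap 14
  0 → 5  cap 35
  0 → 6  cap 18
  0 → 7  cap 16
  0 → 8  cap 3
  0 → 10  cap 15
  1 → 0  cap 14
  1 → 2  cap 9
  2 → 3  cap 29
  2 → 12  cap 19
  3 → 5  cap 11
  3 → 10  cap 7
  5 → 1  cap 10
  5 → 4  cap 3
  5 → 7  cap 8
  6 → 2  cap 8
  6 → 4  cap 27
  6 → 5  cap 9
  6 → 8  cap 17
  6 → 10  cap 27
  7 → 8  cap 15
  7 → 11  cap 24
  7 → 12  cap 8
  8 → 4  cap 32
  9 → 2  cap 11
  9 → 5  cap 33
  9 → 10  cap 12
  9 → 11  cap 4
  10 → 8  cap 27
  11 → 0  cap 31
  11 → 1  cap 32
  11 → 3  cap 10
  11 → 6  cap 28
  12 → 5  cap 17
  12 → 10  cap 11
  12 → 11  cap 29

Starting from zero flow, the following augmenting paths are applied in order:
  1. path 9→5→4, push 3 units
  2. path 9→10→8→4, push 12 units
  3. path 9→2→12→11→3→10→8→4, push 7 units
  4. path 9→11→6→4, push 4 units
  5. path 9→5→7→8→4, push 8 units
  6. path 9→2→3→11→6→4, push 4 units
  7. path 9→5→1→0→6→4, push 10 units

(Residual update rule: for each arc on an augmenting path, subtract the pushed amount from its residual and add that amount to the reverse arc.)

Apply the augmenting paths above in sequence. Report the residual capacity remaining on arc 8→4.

after path 1 (9→5→4, push 3): res(8,4)=32
after path 2 (9→10→8→4, push 12): res(8,4)=20
after path 3 (9→2→12→11→3→10→8→4, push 7): res(8,4)=13
after path 4 (9→11→6→4, push 4): res(8,4)=13
after path 5 (9→5→7→8→4, push 8): res(8,4)=5
after path 6 (9→2→3→11→6→4, push 4): res(8,4)=5
after path 7 (9→5→1→0→6→4, push 10): res(8,4)=5

Residual capacity of (8,4): 5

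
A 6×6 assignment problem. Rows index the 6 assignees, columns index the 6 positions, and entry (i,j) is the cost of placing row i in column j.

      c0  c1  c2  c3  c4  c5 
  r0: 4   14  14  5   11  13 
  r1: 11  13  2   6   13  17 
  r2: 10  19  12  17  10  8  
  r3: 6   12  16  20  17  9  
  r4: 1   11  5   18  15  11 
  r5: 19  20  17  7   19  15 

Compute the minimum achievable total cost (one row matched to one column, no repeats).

Minimum assignment cost: 41

optimal assignment: row0→col4 (cost 11), row1→col2 (cost 2), row2→col5 (cost 8), row3→col1 (cost 12), row4→col0 (cost 1), row5→col3 (cost 7)
total = 11 + 2 + 8 + 12 + 1 + 7 = 41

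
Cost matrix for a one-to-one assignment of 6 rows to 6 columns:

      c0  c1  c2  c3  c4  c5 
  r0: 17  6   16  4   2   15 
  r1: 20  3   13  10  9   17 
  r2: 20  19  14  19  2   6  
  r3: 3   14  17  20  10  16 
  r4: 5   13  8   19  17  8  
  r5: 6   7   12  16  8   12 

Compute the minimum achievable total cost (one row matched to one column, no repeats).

Minimum assignment cost: 32

one of 3 optimal assignments: row0→col3 (cost 4), row1→col1 (cost 3), row2→col4 (cost 2), row3→col0 (cost 3), row4→col2 (cost 8), row5→col5 (cost 12)
total = 4 + 3 + 2 + 3 + 8 + 12 = 32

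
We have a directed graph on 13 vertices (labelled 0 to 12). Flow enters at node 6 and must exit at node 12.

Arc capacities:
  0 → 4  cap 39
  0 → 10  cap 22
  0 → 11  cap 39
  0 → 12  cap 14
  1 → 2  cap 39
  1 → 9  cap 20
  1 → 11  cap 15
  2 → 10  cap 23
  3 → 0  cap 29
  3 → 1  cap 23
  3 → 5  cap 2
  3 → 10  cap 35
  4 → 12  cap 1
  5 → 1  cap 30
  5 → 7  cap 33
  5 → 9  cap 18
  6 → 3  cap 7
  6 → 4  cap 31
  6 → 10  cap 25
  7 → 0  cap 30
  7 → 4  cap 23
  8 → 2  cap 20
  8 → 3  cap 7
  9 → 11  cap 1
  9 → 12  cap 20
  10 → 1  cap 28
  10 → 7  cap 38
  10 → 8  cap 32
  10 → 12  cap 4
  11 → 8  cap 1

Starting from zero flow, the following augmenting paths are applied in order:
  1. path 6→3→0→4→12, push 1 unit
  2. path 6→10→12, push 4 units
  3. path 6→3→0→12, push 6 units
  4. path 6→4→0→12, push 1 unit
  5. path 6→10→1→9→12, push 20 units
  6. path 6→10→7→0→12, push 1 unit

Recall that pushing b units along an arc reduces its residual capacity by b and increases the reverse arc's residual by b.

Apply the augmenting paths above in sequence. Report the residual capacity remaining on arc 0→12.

Residual capacity of (0,12): 6

after path 1 (6→3→0→4→12, push 1): res(0,12)=14
after path 2 (6→10→12, push 4): res(0,12)=14
after path 3 (6→3→0→12, push 6): res(0,12)=8
after path 4 (6→4→0→12, push 1): res(0,12)=7
after path 5 (6→10→1→9→12, push 20): res(0,12)=7
after path 6 (6→10→7→0→12, push 1): res(0,12)=6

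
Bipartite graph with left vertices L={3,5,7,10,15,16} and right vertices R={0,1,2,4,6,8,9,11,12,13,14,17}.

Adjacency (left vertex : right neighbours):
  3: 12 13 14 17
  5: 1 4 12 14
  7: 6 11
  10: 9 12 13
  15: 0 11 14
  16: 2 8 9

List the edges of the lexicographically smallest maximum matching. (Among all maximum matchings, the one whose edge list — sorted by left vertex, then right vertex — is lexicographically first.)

Lex-smallest maximum matching: {(3,12), (5,1), (7,6), (10,9), (15,0), (16,2)}

|M| = 6 (so the lex-smallest maximum matching has 6 edges)
process left vertices in ascending order; for each, take the smallest-labelled available neighbour that still permits 6 edges overall, or leave it unmatched if none does
lex-smallest matching: {3-12, 5-1, 7-6, 10-9, 15-0, 16-2}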